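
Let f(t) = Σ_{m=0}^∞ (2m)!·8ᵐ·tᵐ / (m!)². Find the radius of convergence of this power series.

Ratio test: |a_{m+1}/a_m| = (2m+1)·(2m+2)/(m+1)² · 8 → 32 as m → ∞.
Convergence for |t| · 32 < 1, i.e. |t| < 1/32. So R = 1/32.

R = 1/32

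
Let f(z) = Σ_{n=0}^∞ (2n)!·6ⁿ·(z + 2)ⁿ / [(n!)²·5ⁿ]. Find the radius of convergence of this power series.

R = 5/24

Ratio test: |a_{n+1}/a_n| = (2n+1)·(2n+2)/(n+1)² · 6/5 → 24/5 as n → ∞.
Thus R = 1/(24/5) = 5/24.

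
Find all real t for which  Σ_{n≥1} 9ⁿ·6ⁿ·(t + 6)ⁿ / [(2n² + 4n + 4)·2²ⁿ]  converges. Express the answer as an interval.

[-164/27, -160/27]

By the ratio test, |a_{n+1}/a_n| = [(2n² + 4n + 4)/(2(n+1)² + 4(n+1) + 4)] · 9·6/4 → 27/2.
Convergence for |t + 6| · 27/2 < 1, i.e. |t + 6| < 2/27. So R = 2/27.
When t = -160/27, absolute convergence follows by limit comparison with Σ 1/n².
Endpoint t = -164/27: the terms are on the order of 1/n², so the series converges absolutely by comparison with the p-series (p = 2 > 1).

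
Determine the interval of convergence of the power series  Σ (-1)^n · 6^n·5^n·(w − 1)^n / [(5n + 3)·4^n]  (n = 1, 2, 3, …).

(13/15, 17/15]

The ratio of consecutive coefficients is [(5n + 3)/(5(n+1) + 3)] · 6·5/4 → 15/2.
Convergence for |w − 1| · 15/2 < 1, i.e. |w − 1| < 2/15. So R = 2/15.
Check w = 17/15: an alternating series whose terms decrease to 0 in absolute value, so it converges by the Leibniz criterion.
Check w = 13/15: comparison with the harmonic series Σ 1/n shows the series diverges.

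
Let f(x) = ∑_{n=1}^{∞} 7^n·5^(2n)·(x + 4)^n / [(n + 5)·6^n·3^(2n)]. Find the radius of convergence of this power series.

R = 54/175

The ratio of consecutive coefficients is [(n + 5)/((n+1) + 5)] · 7·25/(6·9) → 175/54.
Thus R = 1/(175/54) = 54/175.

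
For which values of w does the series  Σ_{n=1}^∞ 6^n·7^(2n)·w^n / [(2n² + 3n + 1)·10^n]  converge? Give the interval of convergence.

The ratio of consecutive coefficients is [(2n² + 3n + 1)/(2(n+1)² + 3(n+1) + 1)] · 6·49/10 → 147/5.
Hence the series converges for |w| < 1/(147/5) = 5/147, so the radius of convergence is 5/147.
Endpoint w = 5/147: absolute convergence follows by limit comparison with Σ 1/n².
Endpoint w = -5/147: the terms are on the order of 1/n², so the series converges absolutely by comparison with the p-series (p = 2 > 1).

[-5/147, 5/147]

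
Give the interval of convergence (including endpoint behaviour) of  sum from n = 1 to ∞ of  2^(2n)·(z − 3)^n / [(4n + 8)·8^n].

[1, 5)

The ratio of consecutive coefficients is [(4n + 8)/(4(n+1) + 8)] · 4/8 → 1/2.
The series converges when 1/2 · |z − 3| < 1, giving R = 2.
When z = 5, the terms are asymptotic to a nonzero constant times 1/n, so the series diverges by limit comparison with Σ 1/n.
At z = 1: an alternating series whose terms decrease to 0 in absolute value, so it converges by the Leibniz criterion.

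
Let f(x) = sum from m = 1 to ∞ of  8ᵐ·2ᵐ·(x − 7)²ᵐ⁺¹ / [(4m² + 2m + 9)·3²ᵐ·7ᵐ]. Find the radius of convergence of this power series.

The ratio of consecutive coefficients is [(4m² + 2m + 9)/(4(m+1)² + 2(m+1) + 9)] · 8·2/(9·7) → 16/63.
Writing y = (x − 7)², the series in y has radius 63/16, so |x − 7| < √(63/16) and R = 3√7/4.

R = 3√7/4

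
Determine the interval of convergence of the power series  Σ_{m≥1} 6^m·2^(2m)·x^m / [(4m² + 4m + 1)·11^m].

[-11/24, 11/24]

Ratio test: |a_{m+1}/a_m| = [(4m² + 4m + 1)/(4(m+1)² + 4(m+1) + 1)] · 6·4/11 → 24/11 as m → ∞.
Convergence for |x| · 24/11 < 1, i.e. |x| < 11/24. So R = 11/24.
Check x = 11/24: absolute convergence follows by limit comparison with Σ 1/m².
Check x = -11/24: the terms are on the order of 1/m², so the series converges absolutely by comparison with the p-series (p = 2 > 1).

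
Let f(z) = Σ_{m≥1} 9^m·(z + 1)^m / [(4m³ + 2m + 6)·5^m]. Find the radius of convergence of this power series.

By the ratio test, |a_{m+1}/a_m| = [(4m³ + 2m + 6)/(4(m+1)³ + 2(m+1) + 6)] · 9/5 → 9/5.
Convergence for |z + 1| · 9/5 < 1, i.e. |z + 1| < 5/9. So R = 5/9.

R = 5/9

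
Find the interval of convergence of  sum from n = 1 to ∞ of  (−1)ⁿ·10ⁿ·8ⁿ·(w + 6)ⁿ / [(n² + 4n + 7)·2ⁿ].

[-241/40, -239/40]

The ratio of consecutive coefficients is [(n² + 4n + 7)/((n+1)² + 4(n+1) + 7)] · 10·8/2 → 40.
Thus R = 1/(40) = 1/40.
At w = -239/40: the series is dominated by a constant times Σ 1/n², which converges (p = 2 > 1).
Endpoint w = -241/40: absolute convergence follows by limit comparison with Σ 1/n².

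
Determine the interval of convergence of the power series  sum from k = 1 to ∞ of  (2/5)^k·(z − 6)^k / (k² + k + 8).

The ratio of consecutive coefficients is [(k² + k + 8)/((k+1)² + (k+1) + 8)] · 2/5 → 2/5.
The series converges when 2/5 · |z − 6| < 1, giving R = 5/2.
Endpoint z = 17/2: absolute convergence follows by limit comparison with Σ 1/k².
Endpoint z = 7/2: the terms are on the order of 1/k², so the series converges absolutely by comparison with the p-series (p = 2 > 1).

[7/2, 17/2]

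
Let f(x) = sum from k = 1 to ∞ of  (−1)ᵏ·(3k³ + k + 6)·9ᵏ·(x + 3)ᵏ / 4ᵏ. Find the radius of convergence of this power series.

R = 4/9

By the ratio test, |a_{k+1}/a_k| = [(3(k+1)³ + (k+1) + 6)/(3k³ + k + 6)] · 9/4 → 9/4.
Thus R = 1/(9/4) = 4/9.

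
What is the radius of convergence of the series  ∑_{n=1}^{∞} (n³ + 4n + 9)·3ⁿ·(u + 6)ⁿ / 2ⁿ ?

R = 2/3

Apply the ratio test: |a_{n+1}| / |a_n| = [((n+1)³ + 4(n+1) + 9)/(n³ + 4n + 9)] · 3/2, which tends to 3/2 as n → ∞.
Thus R = 1/(3/2) = 2/3.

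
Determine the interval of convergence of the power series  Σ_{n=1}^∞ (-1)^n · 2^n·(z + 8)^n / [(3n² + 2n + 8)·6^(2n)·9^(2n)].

By the ratio test, |a_{n+1}/a_n| = [(3n² + 2n + 8)/(3(n+1)² + 2(n+1) + 8)] · 2/(36·81) → 1/1458.
Hence the series converges for |z + 8| < 1/(1/1458) = 1458, so the radius of convergence is 1458.
Endpoint z = 1450: the terms are on the order of 1/n², so the series converges absolutely by comparison with the p-series (p = 2 > 1).
Check z = -1466: the terms are on the order of 1/n², so the series converges absolutely by comparison with the p-series (p = 2 > 1).

[-1466, 1450]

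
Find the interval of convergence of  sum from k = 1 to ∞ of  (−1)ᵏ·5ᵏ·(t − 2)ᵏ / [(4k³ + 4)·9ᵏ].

[1/5, 19/5]

The ratio of consecutive coefficients is [(4k³ + 4)/(4(k+1)³ + 4)] · 5/9 → 5/9.
Hence the series converges for |t − 2| < 1/(5/9) = 9/5, so the radius of convergence is 9/5.
Endpoint t = 19/5: the series is dominated by a constant times Σ 1/k³, which converges (p = 3 > 1).
When t = 1/5, absolute convergence follows by limit comparison with Σ 1/k³.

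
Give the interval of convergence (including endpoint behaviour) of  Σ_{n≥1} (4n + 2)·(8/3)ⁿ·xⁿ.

(-3/8, 3/8)

The ratio of consecutive coefficients is [(4(n+1) + 2)/(4n + 2)] · 8/3 → 8/3.
Thus R = 1/(8/3) = 3/8.
When x = 3/8, the n-th term does not approach 0; divergence by the term test.
Check x = -3/8: the terms have absolute value of order n, which does not tend to 0, so the series diverges by the divergence test.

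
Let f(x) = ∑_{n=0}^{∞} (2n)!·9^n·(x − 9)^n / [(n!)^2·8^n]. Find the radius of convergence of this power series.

Ratio test: |a_{n+1}/a_n| = (2n+1)·(2n+2)/(n+1)² · 9/8 → 9/2 as n → ∞.
Convergence for |x − 9| · 9/2 < 1, i.e. |x − 9| < 2/9. So R = 2/9.

R = 2/9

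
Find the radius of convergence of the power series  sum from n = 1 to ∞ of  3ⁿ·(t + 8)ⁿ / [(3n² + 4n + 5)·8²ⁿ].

R = 64/3

The ratio of consecutive coefficients is [(3n² + 4n + 5)/(3(n+1)² + 4(n+1) + 5)] · 3/64 → 3/64.
Hence the series converges for |t + 8| < 1/(3/64) = 64/3, so the radius of convergence is 64/3.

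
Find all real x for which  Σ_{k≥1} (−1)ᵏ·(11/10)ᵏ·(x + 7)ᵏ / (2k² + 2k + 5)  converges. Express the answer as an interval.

[-87/11, -67/11]

Ratio test: |a_{k+1}/a_k| = [(2k² + 2k + 5)/(2(k+1)² + 2(k+1) + 5)] · 11/10 → 11/10 as k → ∞.
The series converges when 11/10 · |x + 7| < 1, giving R = 10/11.
At x = -67/11: the series is dominated by a constant times Σ 1/k², which converges (p = 2 > 1).
At x = -87/11: the series is dominated by a constant times Σ 1/k², which converges (p = 2 > 1).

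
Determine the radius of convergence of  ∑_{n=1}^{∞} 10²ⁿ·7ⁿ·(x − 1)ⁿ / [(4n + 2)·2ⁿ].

The ratio of consecutive coefficients is [(4n + 2)/(4(n+1) + 2)] · 100·7/2 → 350.
The series converges when 350 · |x − 1| < 1, giving R = 1/350.

R = 1/350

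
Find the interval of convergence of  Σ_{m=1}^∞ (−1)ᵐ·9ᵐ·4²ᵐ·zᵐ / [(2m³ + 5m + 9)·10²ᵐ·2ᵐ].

[-25/18, 25/18]

Ratio test: |a_{m+1}/a_m| = [(2m³ + 5m + 9)/(2(m+1)³ + 5(m+1) + 9)] · 9·16/(100·2) → 18/25 as m → ∞.
Convergence for |z| · 18/25 < 1, i.e. |z| < 25/18. So R = 25/18.
When z = 25/18, absolute convergence follows by limit comparison with Σ 1/m³.
Check z = -25/18: the terms are on the order of 1/m³, so the series converges absolutely by comparison with the p-series (p = 3 > 1).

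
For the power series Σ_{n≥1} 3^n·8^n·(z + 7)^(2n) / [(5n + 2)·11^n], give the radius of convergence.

The ratio of consecutive coefficients is [(5n + 2)/(5(n+1) + 2)] · 3·8/11 → 24/11.
Writing y = (z + 7)², the series in y has radius 11/24, so |z + 7| < √(11/24) and R = √66/12.

R = √66/12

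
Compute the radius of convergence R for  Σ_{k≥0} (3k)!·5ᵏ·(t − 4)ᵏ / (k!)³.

The ratio of consecutive coefficients is (3k+1)·(3k+2)·(3k+3)/(k+1)³ · 5 → 135.
Thus R = 1/(135) = 1/135.

R = 1/135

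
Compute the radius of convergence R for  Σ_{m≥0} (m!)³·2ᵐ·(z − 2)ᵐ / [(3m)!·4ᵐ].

Ratio test: |a_{m+1}/a_m| = (m+1)³/[(3m+1)·(3m+2)·(3m+3)] · 2/4 → 1/54 as m → ∞.
The series converges when 1/54 · |z − 2| < 1, giving R = 54.

R = 54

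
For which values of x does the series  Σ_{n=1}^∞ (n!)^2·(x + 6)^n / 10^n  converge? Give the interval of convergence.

The ratio of consecutive coefficients is (n+1)² · 1/10 → ∞.
Since the ratio → ∞, the series diverges for every x ≠ -6, and R = 0.

{-6}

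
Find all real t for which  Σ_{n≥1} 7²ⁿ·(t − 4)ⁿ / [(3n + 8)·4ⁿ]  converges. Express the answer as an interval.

By the ratio test, |a_{n+1}/a_n| = [(3n + 8)/(3(n+1) + 8)] · 49/4 → 49/4.
Convergence for |t − 4| · 49/4 < 1, i.e. |t − 4| < 4/49. So R = 4/49.
When t = 200/49, the terms are asymptotic to a nonzero constant times 1/n, so the series diverges by limit comparison with Σ 1/n.
At t = 192/49: an alternating series whose terms decrease to 0 in absolute value, so it converges by the Leibniz criterion.

[192/49, 200/49)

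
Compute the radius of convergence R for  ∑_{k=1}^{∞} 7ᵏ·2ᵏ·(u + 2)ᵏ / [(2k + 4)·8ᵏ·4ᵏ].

The ratio of consecutive coefficients is [(2k + 4)/(2(k+1) + 4)] · 7·2/(8·4) → 7/16.
Hence the series converges for |u + 2| < 1/(7/16) = 16/7, so the radius of convergence is 16/7.

R = 16/7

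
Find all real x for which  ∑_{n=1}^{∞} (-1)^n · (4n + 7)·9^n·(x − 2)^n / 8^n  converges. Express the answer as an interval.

(10/9, 26/9)

The ratio of consecutive coefficients is [(4(n+1) + 7)/(4n + 7)] · 9/8 → 9/8.
Hence the series converges for |x − 2| < 1/(9/8) = 8/9, so the radius of convergence is 8/9.
At x = 26/9: the n-th term does not approach 0; divergence by the term test.
Endpoint x = 10/9: the terms do not tend to 0, so the series diverges.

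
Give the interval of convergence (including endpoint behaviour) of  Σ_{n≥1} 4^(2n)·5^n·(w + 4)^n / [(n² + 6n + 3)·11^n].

Apply the ratio test: |a_{n+1}| / |a_n| = [(n² + 6n + 3)/((n+1)² + 6(n+1) + 3)] · 16·5/11, which tends to 80/11 as n → ∞.
Hence the series converges for |w + 4| < 1/(80/11) = 11/80, so the radius of convergence is 11/80.
Check w = -309/80: the terms are on the order of 1/n², so the series converges absolutely by comparison with the p-series (p = 2 > 1).
Check w = -331/80: the series is dominated by a constant times Σ 1/n², which converges (p = 2 > 1).

[-331/80, -309/80]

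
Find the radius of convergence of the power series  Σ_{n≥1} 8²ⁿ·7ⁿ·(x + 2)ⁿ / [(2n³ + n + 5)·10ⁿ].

R = 5/224

By the ratio test, |a_{n+1}/a_n| = [(2n³ + n + 5)/(2(n+1)³ + (n+1) + 5)] · 64·7/10 → 224/5.
Hence the series converges for |x + 2| < 1/(224/5) = 5/224, so the radius of convergence is 5/224.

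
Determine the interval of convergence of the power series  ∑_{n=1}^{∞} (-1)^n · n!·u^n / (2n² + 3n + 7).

By the ratio test, |a_{n+1}/a_n| = (n+1) · (2n² + 3n + 7)/(2(n+1)² + 3(n+1) + 7) → ∞.
Since the ratio → ∞, the series diverges for every u ≠ 0, and R = 0.

{0}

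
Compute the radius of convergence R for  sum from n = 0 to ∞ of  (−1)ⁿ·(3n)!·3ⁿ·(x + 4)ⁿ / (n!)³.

Apply the ratio test: |a_{n+1}| / |a_n| = (3n+1)·(3n+2)·(3n+3)/(n+1)³ · 3, which tends to 81 as n → ∞.
The series converges when 81 · |x + 4| < 1, giving R = 1/81.

R = 1/81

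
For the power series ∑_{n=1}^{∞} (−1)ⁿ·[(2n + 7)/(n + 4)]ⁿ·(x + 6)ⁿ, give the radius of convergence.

Applying the root test, |a_n|^(1/n) = (2n + 7)/(n + 4) → 2.
Hence the series converges for |x + 6| < 1/(2) = 1/2, so the radius of convergence is 1/2.

R = 1/2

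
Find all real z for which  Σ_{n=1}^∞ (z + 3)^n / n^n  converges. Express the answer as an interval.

(−∞, ∞)

Root test: |a_n|^(1/n) = 1/n → 0.
The limit is 0 for every z, so R = ∞.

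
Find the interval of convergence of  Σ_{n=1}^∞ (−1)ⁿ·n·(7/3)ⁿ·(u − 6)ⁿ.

Ratio test: |a_{n+1}/a_n| = [(n+1)/n] · 7/3 → 7/3 as n → ∞.
Hence the series converges for |u − 6| < 1/(7/3) = 3/7, so the radius of convergence is 3/7.
At u = 45/7: the terms have absolute value of order n, which does not tend to 0, so the series diverges by the divergence test.
When u = 39/7, the n-th term does not approach 0; divergence by the term test.

(39/7, 45/7)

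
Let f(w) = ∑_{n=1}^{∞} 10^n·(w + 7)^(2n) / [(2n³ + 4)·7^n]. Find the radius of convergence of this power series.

Apply the ratio test: |a_{n+1}| / |a_n| = [(2n³ + 4)/(2(n+1)³ + 4)] · 10/7, which tends to 10/7 as n → ∞.
Since the exponent of (w + 7) increases by 2 each term, convergence requires |w + 7|² < 7/10, hence R = √70/10.

R = √70/10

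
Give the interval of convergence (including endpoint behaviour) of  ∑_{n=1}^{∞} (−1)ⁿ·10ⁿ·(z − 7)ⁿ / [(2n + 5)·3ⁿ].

(67/10, 73/10]

Apply the ratio test: |a_{n+1}| / |a_n| = [(2n + 5)/(2(n+1) + 5)] · 10/3, which tends to 10/3 as n → ∞.
Hence the series converges for |z − 7| < 1/(10/3) = 3/10, so the radius of convergence is 3/10.
At z = 73/10: convergence follows from the alternating series test (terms decrease monotonically to 0).
At z = 67/10: comparison with the harmonic series Σ 1/n shows the series diverges.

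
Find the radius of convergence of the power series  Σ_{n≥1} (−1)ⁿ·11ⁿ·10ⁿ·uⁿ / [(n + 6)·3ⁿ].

Ratio test: |a_{n+1}/a_n| = [(n + 6)/((n+1) + 6)] · 11·10/3 → 110/3 as n → ∞.
Thus R = 1/(110/3) = 3/110.

R = 3/110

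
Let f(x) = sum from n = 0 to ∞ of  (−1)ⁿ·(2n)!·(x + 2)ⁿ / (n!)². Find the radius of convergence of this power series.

R = 1/4

Ratio test: |a_{n+1}/a_n| = (2n+1)·(2n+2)/(n+1)² → 4 as n → ∞.
Thus R = 1/(4) = 1/4.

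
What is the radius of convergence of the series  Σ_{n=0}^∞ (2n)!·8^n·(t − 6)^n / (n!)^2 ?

The ratio of consecutive coefficients is (2n+1)·(2n+2)/(n+1)² · 8 → 32.
The series converges when 32 · |t − 6| < 1, giving R = 1/32.

R = 1/32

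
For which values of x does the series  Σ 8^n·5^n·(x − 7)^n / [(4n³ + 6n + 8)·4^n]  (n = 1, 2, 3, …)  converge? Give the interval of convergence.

[69/10, 71/10]

Apply the ratio test: |a_{n+1}| / |a_n| = [(4n³ + 6n + 8)/(4(n+1)³ + 6(n+1) + 8)] · 8·5/4, which tends to 10 as n → ∞.
The series converges when 10 · |x − 7| < 1, giving R = 1/10.
Endpoint x = 71/10: the terms are on the order of 1/n³, so the series converges absolutely by comparison with the p-series (p = 3 > 1).
When x = 69/10, absolute convergence follows by limit comparison with Σ 1/n³.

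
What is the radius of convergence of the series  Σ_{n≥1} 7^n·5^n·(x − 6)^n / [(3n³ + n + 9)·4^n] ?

R = 4/35

The ratio of consecutive coefficients is [(3n³ + n + 9)/(3(n+1)³ + (n+1) + 9)] · 7·5/4 → 35/4.
Hence the series converges for |x − 6| < 1/(35/4) = 4/35, so the radius of convergence is 4/35.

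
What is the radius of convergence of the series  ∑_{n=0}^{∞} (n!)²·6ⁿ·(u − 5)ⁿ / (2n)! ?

The ratio of consecutive coefficients is (n+1)²/[(2n+1)·(2n+2)] · 6 → 3/2.
Convergence for |u − 5| · 3/2 < 1, i.e. |u − 5| < 2/3. So R = 2/3.

R = 2/3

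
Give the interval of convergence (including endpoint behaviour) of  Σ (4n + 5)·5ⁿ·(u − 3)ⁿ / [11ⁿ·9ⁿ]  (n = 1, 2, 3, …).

Apply the ratio test: |a_{n+1}| / |a_n| = [(4(n+1) + 5)/(4n + 5)] · 5/(11·9), which tends to 5/99 as n → ∞.
Hence the series converges for |u − 3| < 1/(5/99) = 99/5, so the radius of convergence is 99/5.
At u = 114/5: the terms have absolute value of order n, which does not tend to 0, so the series diverges by the divergence test.
When u = -84/5, the terms do not tend to 0, so the series diverges.

(-84/5, 114/5)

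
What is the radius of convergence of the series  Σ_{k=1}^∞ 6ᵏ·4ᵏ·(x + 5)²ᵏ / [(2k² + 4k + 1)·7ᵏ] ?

R = √42/12

By the ratio test, |a_{k+1}/a_k| = [(2k² + 4k + 1)/(2(k+1)² + 4(k+1) + 1)] · 6·4/7 → 24/7.
Since the exponent of (x + 5) increases by 2 each term, convergence requires |x + 5|² < 7/24, hence R = √42/12.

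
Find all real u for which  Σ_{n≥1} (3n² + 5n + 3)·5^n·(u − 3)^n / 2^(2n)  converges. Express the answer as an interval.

Apply the ratio test: |a_{n+1}| / |a_n| = [(3(n+1)² + 5(n+1) + 3)/(3n² + 5n + 3)] · 5/4, which tends to 5/4 as n → ∞.
The series converges when 5/4 · |u − 3| < 1, giving R = 4/5.
When u = 19/5, the terms do not tend to 0, so the series diverges.
When u = 11/5, the terms have absolute value of order n², which does not tend to 0, so the series diverges by the divergence test.

(11/5, 19/5)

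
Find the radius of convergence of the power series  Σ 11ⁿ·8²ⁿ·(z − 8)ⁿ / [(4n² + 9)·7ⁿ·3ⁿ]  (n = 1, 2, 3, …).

The ratio of consecutive coefficients is [(4n² + 9)/(4(n+1)² + 9)] · 11·64/(7·3) → 704/21.
The series converges when 704/21 · |z − 8| < 1, giving R = 21/704.

R = 21/704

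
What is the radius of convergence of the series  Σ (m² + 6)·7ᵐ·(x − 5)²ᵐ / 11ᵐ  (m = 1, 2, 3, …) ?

R = √77/7

The ratio of consecutive coefficients is [((m+1)² + 6)/(m² + 6)] · 7/11 → 7/11.
Writing y = (x − 5)², the series in y has radius 11/7, so |x − 5| < √(11/7) and R = √77/7.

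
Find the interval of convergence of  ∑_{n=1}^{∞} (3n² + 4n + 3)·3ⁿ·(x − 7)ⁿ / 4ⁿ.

(17/3, 25/3)

Ratio test: |a_{n+1}/a_n| = [(3(n+1)² + 4(n+1) + 3)/(3n² + 4n + 3)] · 3/4 → 3/4 as n → ∞.
Convergence for |x − 7| · 3/4 < 1, i.e. |x − 7| < 4/3. So R = 4/3.
Check x = 25/3: the n-th term does not approach 0; divergence by the term test.
When x = 17/3, the n-th term does not approach 0; divergence by the term test.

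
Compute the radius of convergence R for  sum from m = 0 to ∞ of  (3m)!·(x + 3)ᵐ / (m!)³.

R = 1/27

The ratio of consecutive coefficients is (3m+1)·(3m+2)·(3m+3)/(m+1)³ → 27.
Thus R = 1/(27) = 1/27.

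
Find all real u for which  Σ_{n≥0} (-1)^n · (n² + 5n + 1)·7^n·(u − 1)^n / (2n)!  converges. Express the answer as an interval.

Apply the ratio test: |a_{n+1}| / |a_n| = ((n+1)² + 5(n+1) + 1)/(n² + 5n + 1) · 7 · 1/[(2n+1)·(2n+2)], which tends to 0 as n → ∞.
The limit is 0, so the series converges for all u; R = ∞.

(−∞, ∞)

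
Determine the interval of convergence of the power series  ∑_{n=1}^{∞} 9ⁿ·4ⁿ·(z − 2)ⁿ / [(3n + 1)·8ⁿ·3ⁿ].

Apply the ratio test: |a_{n+1}| / |a_n| = [(3n + 1)/(3(n+1) + 1)] · 9·4/(8·3), which tends to 3/2 as n → ∞.
Thus R = 1/(3/2) = 2/3.
Endpoint z = 8/3: the terms are asymptotic to a nonzero constant times 1/n, so the series diverges by limit comparison with Σ 1/n.
At z = 4/3: the terms alternate in sign and decrease monotonically to 0 in absolute value (size ~ c/n), so the alternating series test gives convergence.

[4/3, 8/3)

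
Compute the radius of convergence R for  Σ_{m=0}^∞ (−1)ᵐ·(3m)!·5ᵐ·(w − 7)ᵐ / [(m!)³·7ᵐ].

R = 7/135

Apply the ratio test: |a_{m+1}| / |a_m| = (3m+1)·(3m+2)·(3m+3)/(m+1)³ · 5/7, which tends to 135/7 as m → ∞.
Thus R = 1/(135/7) = 7/135.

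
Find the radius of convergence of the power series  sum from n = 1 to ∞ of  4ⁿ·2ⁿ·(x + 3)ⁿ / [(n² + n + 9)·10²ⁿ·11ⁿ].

By the ratio test, |a_{n+1}/a_n| = [(n² + n + 9)/((n+1)² + (n+1) + 9)] · 4·2/(100·11) → 2/275.
Convergence for |x + 3| · 2/275 < 1, i.e. |x + 3| < 275/2. So R = 275/2.

R = 275/2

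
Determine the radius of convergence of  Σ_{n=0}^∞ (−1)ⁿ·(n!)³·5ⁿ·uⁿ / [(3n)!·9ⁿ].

By the ratio test, |a_{n+1}/a_n| = (n+1)³/[(3n+1)·(3n+2)·(3n+3)] · 5/9 → 5/243.
Convergence for |u| · 5/243 < 1, i.e. |u| < 243/5. So R = 243/5.

R = 243/5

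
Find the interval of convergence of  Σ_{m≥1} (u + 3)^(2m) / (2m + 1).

(-4, -2)

By the ratio test, |a_{m+1}/a_m| = (2m + 1)/(2(m+1) + 1) → 1.
Since the exponent of (u + 3) increases by 2 each term, convergence requires |u + 3|² < 1, hence R = 1.
Endpoint u = -2: the terms are asymptotic to a nonzero constant times 1/m, so the series diverges by limit comparison with Σ 1/m.
Check u = -4: the terms behave like c/m; limit comparison with the harmonic series gives divergence.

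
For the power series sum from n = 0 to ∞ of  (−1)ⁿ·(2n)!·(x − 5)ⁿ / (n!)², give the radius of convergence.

R = 1/4

Apply the ratio test: |a_{n+1}| / |a_n| = (2n+1)·(2n+2)/(n+1)², which tends to 4 as n → ∞.
Convergence for |x − 5| · 4 < 1, i.e. |x − 5| < 1/4. So R = 1/4.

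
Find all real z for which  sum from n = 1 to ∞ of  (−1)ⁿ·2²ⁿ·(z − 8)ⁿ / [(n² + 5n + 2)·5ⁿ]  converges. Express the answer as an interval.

[27/4, 37/4]

The ratio of consecutive coefficients is [(n² + 5n + 2)/((n+1)² + 5(n+1) + 2)] · 4/5 → 4/5.
Hence the series converges for |z − 8| < 1/(4/5) = 5/4, so the radius of convergence is 5/4.
When z = 37/4, the series is dominated by a constant times Σ 1/n², which converges (p = 2 > 1).
Check z = 27/4: absolute convergence follows by limit comparison with Σ 1/n².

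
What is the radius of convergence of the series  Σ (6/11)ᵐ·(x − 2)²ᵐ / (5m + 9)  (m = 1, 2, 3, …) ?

R = √66/6

By the ratio test, |a_{m+1}/a_m| = [(5m + 9)/(5(m+1) + 9)] · 6/11 → 6/11.
Since the exponent of (x − 2) increases by 2 each term, convergence requires |x − 2|² < 11/6, hence R = √66/6.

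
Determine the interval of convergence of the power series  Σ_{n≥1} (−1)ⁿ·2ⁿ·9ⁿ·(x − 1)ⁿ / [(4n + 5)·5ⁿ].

By the ratio test, |a_{n+1}/a_n| = [(4n + 5)/(4(n+1) + 5)] · 2·9/5 → 18/5.
Convergence for |x − 1| · 18/5 < 1, i.e. |x − 1| < 5/18. So R = 5/18.
When x = 23/18, the terms alternate in sign and decrease monotonically to 0 in absolute value (size ~ c/n), so the alternating series test gives convergence.
When x = 13/18, comparison with the harmonic series Σ 1/n shows the series diverges.

(13/18, 23/18]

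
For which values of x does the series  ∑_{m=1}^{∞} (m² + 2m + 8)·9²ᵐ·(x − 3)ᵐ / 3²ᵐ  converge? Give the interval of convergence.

Apply the ratio test: |a_{m+1}| / |a_m| = [((m+1)² + 2(m+1) + 8)/(m² + 2m + 8)] · 81/9, which tends to 9 as m → ∞.
Thus R = 1/(9) = 1/9.
At x = 28/9: the m-th term does not approach 0; divergence by the term test.
At x = 26/9: the terms have absolute value of order m², which does not tend to 0, so the series diverges by the divergence test.

(26/9, 28/9)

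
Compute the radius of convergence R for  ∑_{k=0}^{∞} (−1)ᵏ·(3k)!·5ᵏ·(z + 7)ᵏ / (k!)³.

R = 1/135

Ratio test: |a_{k+1}/a_k| = (3k+1)·(3k+2)·(3k+3)/(k+1)³ · 5 → 135 as k → ∞.
Convergence for |z + 7| · 135 < 1, i.e. |z + 7| < 1/135. So R = 1/135.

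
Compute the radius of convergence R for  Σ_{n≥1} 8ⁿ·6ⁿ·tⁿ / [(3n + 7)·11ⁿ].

By the ratio test, |a_{n+1}/a_n| = [(3n + 7)/(3(n+1) + 7)] · 8·6/11 → 48/11.
The series converges when 48/11 · |t| < 1, giving R = 11/48.

R = 11/48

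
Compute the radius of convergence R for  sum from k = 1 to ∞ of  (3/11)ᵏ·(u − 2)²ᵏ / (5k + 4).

R = √33/3

The ratio of consecutive coefficients is [(5k + 4)/(5(k+1) + 4)] · 3/11 → 3/11.
Writing y = (u − 2)², the series in y has radius 11/3, so |u − 2| < √(11/3) and R = √33/3.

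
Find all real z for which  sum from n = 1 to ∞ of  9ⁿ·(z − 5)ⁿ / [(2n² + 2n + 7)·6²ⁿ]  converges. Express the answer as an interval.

By the ratio test, |a_{n+1}/a_n| = [(2n² + 2n + 7)/(2(n+1)² + 2(n+1) + 7)] · 9/36 → 1/4.
Thus R = 1/(1/4) = 4.
Check z = 9: absolute convergence follows by limit comparison with Σ 1/n².
When z = 1, the terms are on the order of 1/n², so the series converges absolutely by comparison with the p-series (p = 2 > 1).

[1, 9]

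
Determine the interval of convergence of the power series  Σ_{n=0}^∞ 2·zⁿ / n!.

By the ratio test, |a_{n+1}/a_n| = 2/2 · 1/(n+1) → 0.
Since the limit is 0 < 1 for every z, the series converges on all of ℝ and R = ∞.

(−∞, ∞)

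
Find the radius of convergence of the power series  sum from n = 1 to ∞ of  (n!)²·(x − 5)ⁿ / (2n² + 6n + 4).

The ratio of consecutive coefficients is (n+1)² · (2n² + 6n + 4)/(2(n+1)² + 6(n+1) + 4) → ∞.
The terms grow without bound for any (x − 5) ≠ 0, so R = 0 (convergence only at x = 5).

R = 0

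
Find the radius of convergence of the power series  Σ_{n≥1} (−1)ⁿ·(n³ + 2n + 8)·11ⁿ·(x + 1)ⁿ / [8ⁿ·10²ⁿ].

R = 800/11

Ratio test: |a_{n+1}/a_n| = [((n+1)³ + 2(n+1) + 8)/(n³ + 2n + 8)] · 11/(8·100) → 11/800 as n → ∞.
Thus R = 1/(11/800) = 800/11.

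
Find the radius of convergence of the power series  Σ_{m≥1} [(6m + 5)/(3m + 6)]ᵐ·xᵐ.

R = 1/2

By the Cauchy root test, |a_m|^(1/m) = (6m + 5)/(3m + 6) → 2.
The series converges when 2 · |x| < 1, giving R = 1/2.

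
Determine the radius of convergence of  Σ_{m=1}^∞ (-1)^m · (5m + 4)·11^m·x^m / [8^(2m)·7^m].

R = 448/11

By the ratio test, |a_{m+1}/a_m| = [(5(m+1) + 4)/(5m + 4)] · 11/(64·7) → 11/448.
Hence the series converges for |x| < 1/(11/448) = 448/11, so the radius of convergence is 448/11.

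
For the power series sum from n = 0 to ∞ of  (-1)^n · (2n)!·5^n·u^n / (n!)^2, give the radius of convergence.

Ratio test: |a_{n+1}/a_n| = (2n+1)·(2n+2)/(n+1)² · 5 → 20 as n → ∞.
The series converges when 20 · |u| < 1, giving R = 1/20.

R = 1/20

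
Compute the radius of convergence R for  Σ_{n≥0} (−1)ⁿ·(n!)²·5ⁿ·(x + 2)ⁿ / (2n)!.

Ratio test: |a_{n+1}/a_n| = (n+1)²/[(2n+1)·(2n+2)] · 5 → 5/4 as n → ∞.
Convergence for |x + 2| · 5/4 < 1, i.e. |x + 2| < 4/5. So R = 4/5.

R = 4/5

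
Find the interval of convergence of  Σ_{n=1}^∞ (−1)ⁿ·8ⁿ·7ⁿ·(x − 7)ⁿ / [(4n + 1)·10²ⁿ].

(73/14, 123/14]

By the ratio test, |a_{n+1}/a_n| = [(4n + 1)/(4(n+1) + 1)] · 8·7/100 → 14/25.
Convergence for |x − 7| · 14/25 < 1, i.e. |x − 7| < 25/14. So R = 25/14.
At x = 123/14: convergence follows from the alternating series test (terms decrease monotonically to 0).
When x = 73/14, comparison with the harmonic series Σ 1/n shows the series diverges.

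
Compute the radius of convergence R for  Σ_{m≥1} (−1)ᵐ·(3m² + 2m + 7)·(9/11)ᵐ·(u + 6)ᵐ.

R = 11/9

Apply the ratio test: |a_{m+1}| / |a_m| = [(3(m+1)² + 2(m+1) + 7)/(3m² + 2m + 7)] · 9/11, which tends to 9/11 as m → ∞.
Hence the series converges for |u + 6| < 1/(9/11) = 11/9, so the radius of convergence is 11/9.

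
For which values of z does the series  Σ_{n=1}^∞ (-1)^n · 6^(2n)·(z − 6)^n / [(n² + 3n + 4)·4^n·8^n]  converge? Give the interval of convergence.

Ratio test: |a_{n+1}/a_n| = [(n² + 3n + 4)/((n+1)² + 3(n+1) + 4)] · 36/(4·8) → 9/8 as n → ∞.
The series converges when 9/8 · |z − 6| < 1, giving R = 8/9.
Check z = 62/9: the series is dominated by a constant times Σ 1/n², which converges (p = 2 > 1).
At z = 46/9: the terms are on the order of 1/n², so the series converges absolutely by comparison with the p-series (p = 2 > 1).

[46/9, 62/9]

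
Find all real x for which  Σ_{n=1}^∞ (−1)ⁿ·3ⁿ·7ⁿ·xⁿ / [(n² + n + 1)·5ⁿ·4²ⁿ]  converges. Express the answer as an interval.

Apply the ratio test: |a_{n+1}| / |a_n| = [(n² + n + 1)/((n+1)² + (n+1) + 1)] · 3·7/(5·16), which tends to 21/80 as n → ∞.
Thus R = 1/(21/80) = 80/21.
Endpoint x = 80/21: absolute convergence follows by limit comparison with Σ 1/n².
Check x = -80/21: the terms are on the order of 1/n², so the series converges absolutely by comparison with the p-series (p = 2 > 1).

[-80/21, 80/21]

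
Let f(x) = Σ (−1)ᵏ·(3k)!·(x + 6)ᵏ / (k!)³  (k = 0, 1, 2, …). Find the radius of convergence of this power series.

R = 1/27

Apply the ratio test: |a_{k+1}| / |a_k| = (3k+1)·(3k+2)·(3k+3)/(k+1)³, which tends to 27 as k → ∞.
Thus R = 1/(27) = 1/27.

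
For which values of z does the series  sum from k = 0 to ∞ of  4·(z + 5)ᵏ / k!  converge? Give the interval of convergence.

The ratio of consecutive coefficients is 4/4 · 1/(k+1) → 0.
The ratio tends to 0 regardless of z, hence R = ∞.

(−∞, ∞)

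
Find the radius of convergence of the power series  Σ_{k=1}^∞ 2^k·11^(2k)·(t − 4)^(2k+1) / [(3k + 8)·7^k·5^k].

Ratio test: |a_{k+1}/a_k| = [(3k + 8)/(3(k+1) + 8)] · 2·121/(7·5) → 242/35 as k → ∞.
Since the exponent of (t − 4) increases by 2 each term, convergence requires |t − 4|² < 35/242, hence R = √70/22.

R = √70/22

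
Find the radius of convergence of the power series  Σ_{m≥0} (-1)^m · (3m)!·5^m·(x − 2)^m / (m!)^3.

R = 1/135

The ratio of consecutive coefficients is (3m+1)·(3m+2)·(3m+3)/(m+1)³ · 5 → 135.
The series converges when 135 · |x − 2| < 1, giving R = 1/135.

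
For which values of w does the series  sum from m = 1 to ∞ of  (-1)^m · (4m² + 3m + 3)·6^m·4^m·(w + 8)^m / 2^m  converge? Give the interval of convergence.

The ratio of consecutive coefficients is [(4(m+1)² + 3(m+1) + 3)/(4m² + 3m + 3)] · 6·4/2 → 12.
Thus R = 1/(12) = 1/12.
At w = -95/12: the terms do not tend to 0, so the series diverges.
Endpoint w = -97/12: the terms do not tend to 0, so the series diverges.

(-97/12, -95/12)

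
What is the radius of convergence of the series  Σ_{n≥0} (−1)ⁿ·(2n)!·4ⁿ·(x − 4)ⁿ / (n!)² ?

Ratio test: |a_{n+1}/a_n| = (2n+1)·(2n+2)/(n+1)² · 4 → 16 as n → ∞.
Thus R = 1/(16) = 1/16.

R = 1/16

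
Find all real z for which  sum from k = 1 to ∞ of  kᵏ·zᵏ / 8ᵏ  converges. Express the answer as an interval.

By the Cauchy root test, |a_k|^(1/k) = k/8 → ∞.
The root grows without bound, so R = 0 (convergence only at z = 0).

{0}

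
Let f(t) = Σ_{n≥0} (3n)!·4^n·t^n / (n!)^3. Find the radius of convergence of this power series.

R = 1/108

By the ratio test, |a_{n+1}/a_n| = (3n+1)·(3n+2)·(3n+3)/(n+1)³ · 4 → 108.
Hence the series converges for |t| < 1/(108) = 1/108, so the radius of convergence is 1/108.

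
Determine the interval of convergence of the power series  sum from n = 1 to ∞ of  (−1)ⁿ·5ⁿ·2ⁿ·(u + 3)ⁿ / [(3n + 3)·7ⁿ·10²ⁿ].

The ratio of consecutive coefficients is [(3n + 3)/(3(n+1) + 3)] · 5·2/(7·100) → 1/70.
The series converges when 1/70 · |u + 3| < 1, giving R = 70.
At u = 67: the terms alternate in sign and decrease monotonically to 0 in absolute value (size ~ c/n), so the alternating series test gives convergence.
At u = -73: the terms behave like c/n; limit comparison with the harmonic series gives divergence.

(-73, 67]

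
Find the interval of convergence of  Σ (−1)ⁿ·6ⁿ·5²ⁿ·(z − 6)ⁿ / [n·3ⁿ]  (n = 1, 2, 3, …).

Ratio test: |a_{n+1}/a_n| = [n/(n+1)] · 6·25/3 → 50 as n → ∞.
Thus R = 1/(50) = 1/50.
At z = 301/50: convergence follows from the alternating series test (terms decrease monotonically to 0).
At z = 299/50: comparison with the harmonic series Σ 1/n shows the series diverges.

(299/50, 301/50]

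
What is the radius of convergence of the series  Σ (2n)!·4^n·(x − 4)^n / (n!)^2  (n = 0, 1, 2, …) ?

R = 1/16

The ratio of consecutive coefficients is (2n+1)·(2n+2)/(n+1)² · 4 → 16.
Convergence for |x − 4| · 16 < 1, i.e. |x − 4| < 1/16. So R = 1/16.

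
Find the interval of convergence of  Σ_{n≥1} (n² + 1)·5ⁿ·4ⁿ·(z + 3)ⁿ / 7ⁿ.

(-67/20, -53/20)

The ratio of consecutive coefficients is [((n+1)² + 1)/(n² + 1)] · 5·4/7 → 20/7.
Convergence for |z + 3| · 20/7 < 1, i.e. |z + 3| < 7/20. So R = 7/20.
Endpoint z = -53/20: the terms have absolute value of order n², which does not tend to 0, so the series diverges by the divergence test.
When z = -67/20, the terms have absolute value of order n², which does not tend to 0, so the series diverges by the divergence test.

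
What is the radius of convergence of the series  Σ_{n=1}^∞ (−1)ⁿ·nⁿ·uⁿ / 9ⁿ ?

Applying the root test, |a_n|^(1/n) = n/9 → ∞.
Since the n-th root of |a_n| is unbounded, the series converges only at u = 0; R = 0.

R = 0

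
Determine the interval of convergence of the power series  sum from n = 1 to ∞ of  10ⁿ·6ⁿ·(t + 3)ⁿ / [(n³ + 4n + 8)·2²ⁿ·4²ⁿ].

[-61/15, -29/15]

Ratio test: |a_{n+1}/a_n| = [(n³ + 4n + 8)/((n+1)³ + 4(n+1) + 8)] · 10·6/(4·16) → 15/16 as n → ∞.
The series converges when 15/16 · |t + 3| < 1, giving R = 16/15.
Check t = -29/15: absolute convergence follows by limit comparison with Σ 1/n³.
When t = -61/15, the terms are on the order of 1/n³, so the series converges absolutely by comparison with the p-series (p = 3 > 1).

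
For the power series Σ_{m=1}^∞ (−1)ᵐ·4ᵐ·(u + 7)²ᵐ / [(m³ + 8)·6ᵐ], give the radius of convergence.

By the ratio test, |a_{m+1}/a_m| = [(m³ + 8)/((m+1)³ + 8)] · 4/6 → 2/3.
Writing y = (u + 7)², the series in y has radius 3/2, so |u + 7| < √(3/2) and R = √6/2.

R = √6/2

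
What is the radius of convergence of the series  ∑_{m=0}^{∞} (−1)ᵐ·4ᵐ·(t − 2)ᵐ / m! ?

R = ∞

Apply the ratio test: |a_{m+1}| / |a_m| = 4 · 1/(m+1), which tends to 0 as m → ∞.
The limit is 0, so the series converges for all t; R = ∞.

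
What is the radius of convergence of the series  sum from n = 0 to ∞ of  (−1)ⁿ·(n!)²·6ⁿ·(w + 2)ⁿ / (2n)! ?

R = 2/3

Apply the ratio test: |a_{n+1}| / |a_n| = (n+1)²/[(2n+1)·(2n+2)] · 6, which tends to 3/2 as n → ∞.
The series converges when 3/2 · |w + 2| < 1, giving R = 2/3.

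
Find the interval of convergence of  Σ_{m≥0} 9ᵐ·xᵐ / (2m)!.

(−∞, ∞)

Ratio test: |a_{m+1}/a_m| = 9 · 1/[(2m+1)·(2m+2)] → 0 as m → ∞.
The limit is 0, so the series converges for all x; R = ∞.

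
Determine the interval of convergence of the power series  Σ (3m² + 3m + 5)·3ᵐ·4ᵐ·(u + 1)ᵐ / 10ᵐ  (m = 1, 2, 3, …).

(-11/6, -1/6)

Ratio test: |a_{m+1}/a_m| = [(3(m+1)² + 3(m+1) + 5)/(3m² + 3m + 5)] · 3·4/10 → 6/5 as m → ∞.
Thus R = 1/(6/5) = 5/6.
When u = -1/6, the m-th term does not approach 0; divergence by the term test.
Endpoint u = -11/6: the m-th term does not approach 0; divergence by the term test.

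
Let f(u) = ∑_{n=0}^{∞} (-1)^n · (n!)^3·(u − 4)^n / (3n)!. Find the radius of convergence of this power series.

Ratio test: |a_{n+1}/a_n| = (n+1)³/[(3n+1)·(3n+2)·(3n+3)] → 1/27 as n → ∞.
Thus R = 1/(1/27) = 27.

R = 27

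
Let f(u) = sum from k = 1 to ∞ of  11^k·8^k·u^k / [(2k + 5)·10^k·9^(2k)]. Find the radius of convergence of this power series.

R = 405/44

Ratio test: |a_{k+1}/a_k| = [(2k + 5)/(2(k+1) + 5)] · 11·8/(10·81) → 44/405 as k → ∞.
The series converges when 44/405 · |u| < 1, giving R = 405/44.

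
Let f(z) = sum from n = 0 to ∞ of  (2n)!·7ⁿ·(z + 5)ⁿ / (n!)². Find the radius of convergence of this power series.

Apply the ratio test: |a_{n+1}| / |a_n| = (2n+1)·(2n+2)/(n+1)² · 7, which tends to 28 as n → ∞.
The series converges when 28 · |z + 5| < 1, giving R = 1/28.

R = 1/28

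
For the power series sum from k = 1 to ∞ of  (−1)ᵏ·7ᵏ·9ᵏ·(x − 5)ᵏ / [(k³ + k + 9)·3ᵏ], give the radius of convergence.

R = 1/21

Apply the ratio test: |a_{k+1}| / |a_k| = [(k³ + k + 9)/((k+1)³ + (k+1) + 9)] · 7·9/3, which tends to 21 as k → ∞.
Thus R = 1/(21) = 1/21.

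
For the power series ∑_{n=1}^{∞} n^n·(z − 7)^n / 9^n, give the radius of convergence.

R = 0

Applying the root test, |a_n|^(1/n) = n/9 → ∞.
The root grows without bound, so R = 0 (convergence only at z = 7).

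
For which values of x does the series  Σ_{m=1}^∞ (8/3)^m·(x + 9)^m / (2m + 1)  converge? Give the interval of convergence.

[-75/8, -69/8)

By the ratio test, |a_{m+1}/a_m| = [(2m + 1)/(2(m+1) + 1)] · 8/3 → 8/3.
Thus R = 1/(8/3) = 3/8.
Check x = -69/8: the terms behave like c/m; limit comparison with the harmonic series gives divergence.
Check x = -75/8: convergence follows from the alternating series test (terms decrease monotonically to 0).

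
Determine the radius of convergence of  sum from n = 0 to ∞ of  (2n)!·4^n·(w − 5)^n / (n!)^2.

R = 1/16

By the ratio test, |a_{n+1}/a_n| = (2n+1)·(2n+2)/(n+1)² · 4 → 16.
Thus R = 1/(16) = 1/16.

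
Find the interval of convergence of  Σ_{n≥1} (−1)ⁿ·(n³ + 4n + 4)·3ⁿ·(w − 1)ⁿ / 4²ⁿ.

(-13/3, 19/3)

Ratio test: |a_{n+1}/a_n| = [((n+1)³ + 4(n+1) + 4)/(n³ + 4n + 4)] · 3/16 → 3/16 as n → ∞.
Thus R = 1/(3/16) = 16/3.
When w = 19/3, the terms do not tend to 0, so the series diverges.
Check w = -13/3: the terms do not tend to 0, so the series diverges.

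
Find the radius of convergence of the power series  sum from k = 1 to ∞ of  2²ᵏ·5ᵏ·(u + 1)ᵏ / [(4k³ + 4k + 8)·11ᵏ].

R = 11/20

The ratio of consecutive coefficients is [(4k³ + 4k + 8)/(4(k+1)³ + 4(k+1) + 8)] · 4·5/11 → 20/11.
The series converges when 20/11 · |u + 1| < 1, giving R = 11/20.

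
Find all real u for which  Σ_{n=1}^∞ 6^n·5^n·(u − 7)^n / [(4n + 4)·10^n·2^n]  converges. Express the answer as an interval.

The ratio of consecutive coefficients is [(4n + 4)/(4(n+1) + 4)] · 6·5/(10·2) → 3/2.
Hence the series converges for |u − 7| < 1/(3/2) = 2/3, so the radius of convergence is 2/3.
Endpoint u = 23/3: comparison with the harmonic series Σ 1/n shows the series diverges.
Check u = 19/3: the terms alternate in sign and decrease monotonically to 0 in absolute value (size ~ c/n), so the alternating series test gives convergence.

[19/3, 23/3)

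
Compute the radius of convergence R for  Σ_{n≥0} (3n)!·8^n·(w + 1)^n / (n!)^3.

R = 1/216

Ratio test: |a_{n+1}/a_n| = (3n+1)·(3n+2)·(3n+3)/(n+1)³ · 8 → 216 as n → ∞.
The series converges when 216 · |w + 1| < 1, giving R = 1/216.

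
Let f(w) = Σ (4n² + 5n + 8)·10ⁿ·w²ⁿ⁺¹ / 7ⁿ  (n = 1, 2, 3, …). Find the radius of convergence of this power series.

Ratio test: |a_{n+1}/a_n| = [(4(n+1)² + 5(n+1) + 8)/(4n² + 5n + 8)] · 10/7 → 10/7 as n → ∞.
Since the exponent of w increases by 2 each term, convergence requires |w|² < 7/10, hence R = √70/10.

R = √70/10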